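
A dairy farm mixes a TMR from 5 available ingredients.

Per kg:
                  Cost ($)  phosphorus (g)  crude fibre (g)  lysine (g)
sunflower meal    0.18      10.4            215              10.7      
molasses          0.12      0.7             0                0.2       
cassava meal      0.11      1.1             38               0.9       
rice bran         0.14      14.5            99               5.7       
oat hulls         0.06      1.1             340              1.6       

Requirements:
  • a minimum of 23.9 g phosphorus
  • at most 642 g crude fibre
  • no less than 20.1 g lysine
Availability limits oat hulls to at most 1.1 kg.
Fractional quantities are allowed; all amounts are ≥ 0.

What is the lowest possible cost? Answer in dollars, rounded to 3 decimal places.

Set it up as a linear program. Let x1 = kg of sunflower meal, x2 = kg of molasses, x3 = kg of cassava meal, x4 = kg of rice bran, x5 = kg of oat hulls.
Minimize 0.18x1 + 0.12x2 + 0.11x3 + 0.14x4 + 0.06x5 subject to:
  10.4x1 + 0.7x2 + 1.1x3 + 14.5x4 + 1.1x5 ≥ 23.9   (phosphorus)
  215x1 + 38x3 + 99x4 + 340x5 ≤ 642   (crude fibre)
  10.7x1 + 0.2x2 + 0.9x3 + 5.7x4 + 1.6x5 ≥ 20.1   (lysine)
  x5 ≤ 1.1
  x1, x2, x3, x4, x5 ≥ 0.
At the optimum only sunflower meal, rice bran are positive (molasses, cassava meal, oat hulls = 0). Binding constraints: phosphorus and lysine.
That vertex is x1 = 1.619, x4 = 0.487.
Objective = 0.18·1.619 + 0.14·0.487 = 0.35960.

$0.360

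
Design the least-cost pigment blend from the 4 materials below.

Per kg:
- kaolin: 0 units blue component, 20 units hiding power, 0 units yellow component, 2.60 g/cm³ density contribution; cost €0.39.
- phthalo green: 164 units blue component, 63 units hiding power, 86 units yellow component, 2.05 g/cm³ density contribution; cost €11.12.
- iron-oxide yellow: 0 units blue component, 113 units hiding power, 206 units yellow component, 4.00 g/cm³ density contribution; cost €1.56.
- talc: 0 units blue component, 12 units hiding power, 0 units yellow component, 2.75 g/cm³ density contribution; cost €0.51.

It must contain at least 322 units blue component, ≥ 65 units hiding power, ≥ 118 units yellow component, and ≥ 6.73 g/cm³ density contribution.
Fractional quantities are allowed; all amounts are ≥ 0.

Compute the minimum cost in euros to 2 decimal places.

€22.24

This is a linear program. Let x1 = kg of kaolin, x2 = kg of phthalo green, x3 = kg of iron-oxide yellow, x4 = kg of talc.
Minimise 0.39x1 + 11.12x2 + 1.56x3 + 0.51x4 with:
  164x2 ≥ 322   (blue component)
  20x1 + 63x2 + 113x3 + 12x4 ≥ 65   (hiding power)
  86x2 + 206x3 ≥ 118   (yellow component)
  2.6x1 + 2.05x2 + 4x3 + 2.75x4 ≥ 6.73   (density contribution)
  x1, x2, x3, x4 ≥ 0.
The optimal basis is {kaolin, phthalo green}; iron-oxide yellow, talc drop out. Binding constraints: blue component and density contribution.
So kaolin = 1.0404 kg, phthalo green = 1.9634 kg.
Objective = 0.39·1.0404 + 11.12·1.9634 = 22.2388.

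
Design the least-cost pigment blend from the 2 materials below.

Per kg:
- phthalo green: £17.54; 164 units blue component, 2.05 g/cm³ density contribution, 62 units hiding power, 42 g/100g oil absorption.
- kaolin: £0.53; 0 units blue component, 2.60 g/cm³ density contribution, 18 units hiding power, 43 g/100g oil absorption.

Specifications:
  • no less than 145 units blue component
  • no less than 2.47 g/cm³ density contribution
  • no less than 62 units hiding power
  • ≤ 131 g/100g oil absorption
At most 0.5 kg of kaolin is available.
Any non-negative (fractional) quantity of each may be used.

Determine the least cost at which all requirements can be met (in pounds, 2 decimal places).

Let x1 = kg of phthalo green, x2 = kg of kaolin.
Minimise 17.54x1 + 0.53x2 s.t.:
  164x1 ≥ 145   (blue component)
  2.05x1 + 2.6x2 ≥ 2.47   (density contribution)
  62x1 + 18x2 ≥ 62   (hiding power)
  42x1 + 43x2 ≤ 131   (oil absorption)
  x2 ≤ 0.5
  x1, x2 ≥ 0.
Both inputs are positive at the optimum. The blue component and hiding power requirements are met with equality.
Solving gives x1 = 0.8841, x2 = 0.3991.
Objective = 17.54·0.8841 + 0.53·0.3991 = 15.7186.

£15.72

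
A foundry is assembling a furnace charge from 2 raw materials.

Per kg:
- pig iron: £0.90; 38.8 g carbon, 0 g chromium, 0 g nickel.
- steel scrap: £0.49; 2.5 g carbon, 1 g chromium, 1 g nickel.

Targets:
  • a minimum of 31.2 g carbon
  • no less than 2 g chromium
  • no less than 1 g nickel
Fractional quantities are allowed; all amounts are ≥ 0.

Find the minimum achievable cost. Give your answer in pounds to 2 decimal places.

Let x1 = kg of pig iron, x2 = kg of steel scrap.
Minimise 0.9x1 + 0.49x2 subject to:
  38.8x1 + 2.5x2 ≥ 31.2   (carbon)
  1x2 ≥ 2   (chromium)
  1x2 ≥ 1   (nickel)
  x1, x2 ≥ 0.
Both inputs are positive at the optimum. Binding constraints: carbon and chromium.
Solving gives x1 = 0.6753, x2 = 2.
Cost = 0.9·0.6753 + 0.49·2 = 1.5878.

£1.59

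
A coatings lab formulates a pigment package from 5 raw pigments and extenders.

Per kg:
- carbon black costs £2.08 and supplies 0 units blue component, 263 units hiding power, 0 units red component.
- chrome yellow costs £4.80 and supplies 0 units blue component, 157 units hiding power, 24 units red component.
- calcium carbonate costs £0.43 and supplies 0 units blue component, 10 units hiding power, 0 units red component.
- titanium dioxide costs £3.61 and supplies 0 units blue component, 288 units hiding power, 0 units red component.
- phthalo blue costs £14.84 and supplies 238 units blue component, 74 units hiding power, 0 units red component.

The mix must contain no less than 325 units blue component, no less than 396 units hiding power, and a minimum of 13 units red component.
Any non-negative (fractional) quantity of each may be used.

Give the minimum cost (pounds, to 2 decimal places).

£24.52

Set it up as a linear program. Let x1 = kg of carbon black, x2 = kg of chrome yellow, x3 = kg of calcium carbonate, x4 = kg of titanium dioxide, x5 = kg of phthalo blue.
min 2.08x1 + 4.8x2 + 0.43x3 + 3.61x4 + 14.84x5 s.t.:
  238x5 ≥ 325   (blue component)
  263x1 + 157x2 + 10x3 + 288x4 + 74x5 ≥ 396   (hiding power)
  24x2 ≥ 13   (red component)
  x1, x2, x3, x4, x5 ≥ 0.
At the optimum only carbon black, chrome yellow, phthalo blue are positive (calcium carbonate, titanium dioxide = 0). There the blue component, hiding power, red component constraints are tight.
So carbon black = 0.79813 kg, chrome yellow = 0.54167 kg, phthalo blue = 1.3655 kg.
Cost = 2.08·0.79813 + 4.8·0.54167 + 14.84·1.3655 = 24.5241.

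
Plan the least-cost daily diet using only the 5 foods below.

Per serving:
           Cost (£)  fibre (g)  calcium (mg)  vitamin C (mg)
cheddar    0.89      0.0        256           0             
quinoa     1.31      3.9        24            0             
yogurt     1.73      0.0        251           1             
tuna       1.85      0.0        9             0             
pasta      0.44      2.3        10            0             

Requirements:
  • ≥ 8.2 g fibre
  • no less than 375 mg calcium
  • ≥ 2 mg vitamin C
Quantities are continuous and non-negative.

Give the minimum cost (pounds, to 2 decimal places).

£5.03

Let x1 = servings of cheddar, x2 = servings of quinoa, x3 = servings of yogurt, x4 = servings of tuna, x5 = servings of pasta.
min 0.89x1 + 1.31x2 + 1.73x3 + 1.85x4 + 0.44x5 with:
  3.9x2 + 2.3x5 ≥ 8.2   (fibre)
  256x1 + 24x2 + 251x3 + 9x4 + 10x5 ≥ 375   (calcium)
  1x3 ≥ 2   (vitamin C)
  x1, x2, x3, x4, x5 ≥ 0.
The cheapest feasible vertex uses only yogurt, pasta; cheddar, quinoa, tuna are not used. Binding constraints: fibre and vitamin C.
Solving gives x3 = 2, x5 = 3.565.
Hence cost = 1.73·2 + 0.44·3.565 = £5.0286.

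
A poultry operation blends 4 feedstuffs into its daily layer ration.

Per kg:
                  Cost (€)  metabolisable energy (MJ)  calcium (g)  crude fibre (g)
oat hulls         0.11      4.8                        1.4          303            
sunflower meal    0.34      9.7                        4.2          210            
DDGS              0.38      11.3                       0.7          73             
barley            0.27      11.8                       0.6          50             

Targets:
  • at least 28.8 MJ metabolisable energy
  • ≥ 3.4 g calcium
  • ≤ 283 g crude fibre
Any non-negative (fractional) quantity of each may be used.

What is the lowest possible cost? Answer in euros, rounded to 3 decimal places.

€0.709

Treat it as an LP. Let x1 = kg of oat hulls, x2 = kg of sunflower meal, x3 = kg of DDGS, x4 = kg of barley.
Minimize 0.11x1 + 0.34x2 + 0.38x3 + 0.27x4 subject to:
  4.8x1 + 9.7x2 + 11.3x3 + 11.8x4 ≥ 28.8   (metabolisable energy)
  1.4x1 + 4.2x2 + 0.7x3 + 0.6x4 ≥ 3.4   (calcium)
  303x1 + 210x2 + 73x3 + 50x4 ≤ 283   (crude fibre)
  x1, x2, x3, x4 ≥ 0.
The cheapest feasible vertex uses only oat hulls, sunflower meal, barley; DDGS is not used. The metabolisable energy, calcium, crude fibre requirements are met with equality.
Optimal quantities: oat hulls = 0.3164 kg, sunflower meal = 0.4235 kg, barley = 1.964 kg.
Cost = 0.11·0.3164 + 0.34·0.4235 + 0.27·1.964 = 0.70907.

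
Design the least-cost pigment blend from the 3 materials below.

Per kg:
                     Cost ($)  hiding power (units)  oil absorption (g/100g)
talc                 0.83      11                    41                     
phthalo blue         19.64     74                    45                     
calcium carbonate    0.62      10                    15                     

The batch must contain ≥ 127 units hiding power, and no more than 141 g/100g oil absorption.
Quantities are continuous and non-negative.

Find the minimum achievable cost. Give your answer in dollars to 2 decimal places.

$19.16

Treat it as an LP. Let x1 = kg of talc, x2 = kg of phthalo blue, x3 = kg of calcium carbonate.
min 0.83x1 + 19.64x2 + 0.62x3 subject to:
  11x1 + 74x2 + 10x3 ≥ 127   (hiding power)
  41x1 + 45x2 + 15x3 ≤ 141   (oil absorption)
  x1, x2, x3 ≥ 0.
The optimal basis is {phthalo blue, calcium carbonate}; talc drops out. The hiding power and oil absorption requirements are met with equality.
That vertex is x2 = 0.75, x3 = 7.15.
Total cost: 19.64·0.75 + 0.62·7.15 = 19.1630.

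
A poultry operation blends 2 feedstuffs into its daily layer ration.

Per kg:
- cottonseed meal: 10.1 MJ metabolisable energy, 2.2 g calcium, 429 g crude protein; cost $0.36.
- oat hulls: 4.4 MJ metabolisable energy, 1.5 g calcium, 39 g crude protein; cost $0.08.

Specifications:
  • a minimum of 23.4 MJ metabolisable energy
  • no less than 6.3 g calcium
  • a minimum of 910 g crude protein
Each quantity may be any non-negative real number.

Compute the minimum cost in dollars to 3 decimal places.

Let x1 = kg of cottonseed meal, x2 = kg of oat hulls.
Minimise 0.36x1 + 0.08x2 subject to:
  10.1x1 + 4.4x2 ≥ 23.4   (metabolisable energy)
  2.2x1 + 1.5x2 ≥ 6.3   (calcium)
  429x1 + 39x2 ≥ 910   (crude protein)
  x1, x2 ≥ 0.
Both inputs are positive at the optimum. The calcium and crude protein requirements are met with equality.
So cottonseed meal = 2.007 kg, oat hulls = 1.256 kg.
Cost = 0.36·2.007 + 0.08·1.256 = 0.82300.

$0.823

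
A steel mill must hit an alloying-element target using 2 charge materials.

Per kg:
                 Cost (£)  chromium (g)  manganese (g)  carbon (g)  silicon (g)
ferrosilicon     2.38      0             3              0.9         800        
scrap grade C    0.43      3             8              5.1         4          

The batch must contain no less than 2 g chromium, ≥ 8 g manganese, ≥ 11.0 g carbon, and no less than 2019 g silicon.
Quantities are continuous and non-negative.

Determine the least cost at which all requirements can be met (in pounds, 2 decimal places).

Set it up as a linear program. Let x1 = kg of ferrosilicon, x2 = kg of scrap grade C.
Minimise 2.38x1 + 0.43x2 subject to:
  3x2 ≥ 2   (chromium)
  3x1 + 8x2 ≥ 8   (manganese)
  0.9x1 + 5.1x2 ≥ 11   (carbon)
  800x1 + 4x2 ≥ 2019   (silicon)
  x1, x2 ≥ 0.
Both inputs are positive at the optimum. There the carbon and silicon constraints are tight.
Optimal quantities: ferrosilicon = 2.515 kg, scrap grade C = 1.713 kg.
Total cost: 2.38·2.515 + 0.43·1.713 = 6.7223.

£6.72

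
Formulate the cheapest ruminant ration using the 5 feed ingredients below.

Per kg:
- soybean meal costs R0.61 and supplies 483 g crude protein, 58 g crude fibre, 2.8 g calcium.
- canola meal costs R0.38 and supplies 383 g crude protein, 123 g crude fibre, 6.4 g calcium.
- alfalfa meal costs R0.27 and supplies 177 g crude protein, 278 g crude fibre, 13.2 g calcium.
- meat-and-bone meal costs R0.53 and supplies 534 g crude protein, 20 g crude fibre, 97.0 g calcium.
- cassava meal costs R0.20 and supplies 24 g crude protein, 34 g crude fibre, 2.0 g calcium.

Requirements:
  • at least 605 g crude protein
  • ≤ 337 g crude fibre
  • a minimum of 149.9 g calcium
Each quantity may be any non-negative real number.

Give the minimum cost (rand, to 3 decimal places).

R0.819

Set it up as a linear program. Let x1 = kg of soybean meal, x2 = kg of canola meal, x3 = kg of alfalfa meal, x4 = kg of meat-and-bone meal, x5 = kg of cassava meal.
min 0.61x1 + 0.38x2 + 0.27x3 + 0.53x4 + 0.2x5 with:
  483x1 + 383x2 + 177x3 + 534x4 + 24x5 ≥ 605   (crude protein)
  58x1 + 123x2 + 278x3 + 20x4 + 34x5 ≤ 337   (crude fibre)
  2.8x1 + 6.4x2 + 13.2x3 + 97x4 + 2x5 ≥ 149.9   (calcium)
  x1, x2, x3, x4, x5 ≥ 0.
The optimal basis is {meat-and-bone meal}; soybean meal, canola meal, alfalfa meal, cassava meal drop out. Binding constraint: calcium.
Optimal quantities: meat-and-bone meal = 1.545 kg.
Objective = 0.53·1.545 = 0.81885.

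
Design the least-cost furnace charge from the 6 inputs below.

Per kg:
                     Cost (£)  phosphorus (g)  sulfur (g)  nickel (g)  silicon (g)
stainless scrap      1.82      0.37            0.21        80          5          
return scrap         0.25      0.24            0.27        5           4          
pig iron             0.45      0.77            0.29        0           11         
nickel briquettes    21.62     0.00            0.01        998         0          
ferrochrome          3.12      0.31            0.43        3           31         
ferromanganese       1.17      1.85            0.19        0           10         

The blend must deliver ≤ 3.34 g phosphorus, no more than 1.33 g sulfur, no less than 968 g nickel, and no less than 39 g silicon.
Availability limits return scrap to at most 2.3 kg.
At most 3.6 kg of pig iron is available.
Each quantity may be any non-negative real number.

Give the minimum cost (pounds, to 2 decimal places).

£22.12

Treat it as an LP. Let x1 = kg of stainless scrap, x2 = kg of return scrap, x3 = kg of pig iron, x4 = kg of nickel briquettes, x5 = kg of ferrochrome, x6 = kg of ferromanganese.
min 1.82x1 + 0.25x2 + 0.45x3 + 21.62x4 + 3.12x5 + 1.17x6 subject to:
  0.37x1 + 0.24x2 + 0.77x3 + 0.31x5 + 1.85x6 ≤ 3.34   (phosphorus)
  0.21x1 + 0.27x2 + 0.29x3 + 0.01x4 + 0.43x5 + 0.19x6 ≤ 1.33   (sulfur)
  80x1 + 5x2 + 998x4 + 3x5 ≥ 968   (nickel)
  5x1 + 4x2 + 11x3 + 31x5 + 10x6 ≥ 39   (silicon)
  x2 ≤ 2.3
  x3 ≤ 3.6
  x1, x2, x3, x4, x5, x6 ≥ 0.
At the optimum only stainless scrap, pig iron, nickel briquettes are positive (return scrap, ferrochrome, ferromanganese = 0). There the sulfur, nickel, silicon constraints are tight.
So stainless scrap = 3.775 kg, pig iron = 1.829 kg, nickel briquettes = 0.6673 kg.
Total cost: 1.82·3.775 + 0.45·1.829 + 21.62·0.6673 = 22.1206.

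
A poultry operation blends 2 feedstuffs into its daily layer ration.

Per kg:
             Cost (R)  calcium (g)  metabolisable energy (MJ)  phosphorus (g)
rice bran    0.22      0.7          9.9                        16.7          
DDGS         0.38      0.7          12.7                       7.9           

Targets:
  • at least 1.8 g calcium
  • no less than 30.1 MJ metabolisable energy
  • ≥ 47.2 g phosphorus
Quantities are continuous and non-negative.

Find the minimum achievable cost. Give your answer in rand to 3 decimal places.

R0.669

This is a linear program. Let x1 = kg of rice bran, x2 = kg of DDGS.
Minimize 0.22x1 + 0.38x2 subject to:
  0.7x1 + 0.7x2 ≥ 1.8   (calcium)
  9.9x1 + 12.7x2 ≥ 30.1   (metabolisable energy)
  16.7x1 + 7.9x2 ≥ 47.2   (phosphorus)
  x1, x2 ≥ 0.
At the optimum only rice bran is positive (DDGS = 0). The metabolisable energy requirement is met with equality.
So rice bran = 3.04 kg.
Objective = 0.22·3.04 = 0.66880.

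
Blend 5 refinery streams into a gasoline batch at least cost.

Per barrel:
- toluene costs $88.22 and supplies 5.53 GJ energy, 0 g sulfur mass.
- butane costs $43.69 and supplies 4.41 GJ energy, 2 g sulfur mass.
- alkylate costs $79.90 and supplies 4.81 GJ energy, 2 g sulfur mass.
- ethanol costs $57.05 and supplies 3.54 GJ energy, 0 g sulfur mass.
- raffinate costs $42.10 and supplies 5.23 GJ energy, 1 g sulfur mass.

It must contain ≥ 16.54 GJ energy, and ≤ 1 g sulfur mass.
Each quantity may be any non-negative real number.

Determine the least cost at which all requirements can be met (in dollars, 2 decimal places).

$222.53

Let x1 = barrels of toluene, x2 = barrels of butane, x3 = barrels of alkylate, x4 = barrels of ethanol, x5 = barrels of raffinate.
min 88.22x1 + 43.69x2 + 79.9x3 + 57.05x4 + 42.1x5 s.t.:
  5.53x1 + 4.41x2 + 4.81x3 + 3.54x4 + 5.23x5 ≥ 16.54   (energy)
  2x2 + 2x3 + 1x5 ≤ 1   (sulfur mass)
  x1, x2, x3, x4, x5 ≥ 0.
At the optimum only toluene, raffinate are positive (butane, alkylate, ethanol = 0). Binding constraints: energy and sulfur mass.
So toluene = 2.0452 barrels, raffinate = 1 barrel.
Total cost: 88.22·2.0452 + 42.1·1 = 222.5275.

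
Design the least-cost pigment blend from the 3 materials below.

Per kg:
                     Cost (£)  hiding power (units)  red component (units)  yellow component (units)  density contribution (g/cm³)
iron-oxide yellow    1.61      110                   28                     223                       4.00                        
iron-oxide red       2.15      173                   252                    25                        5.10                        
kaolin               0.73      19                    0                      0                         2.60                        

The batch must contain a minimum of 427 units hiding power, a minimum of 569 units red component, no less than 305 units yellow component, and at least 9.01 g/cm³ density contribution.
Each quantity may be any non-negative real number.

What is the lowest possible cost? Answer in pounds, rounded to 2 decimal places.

£6.40

Let x1 = kg of iron-oxide yellow, x2 = kg of iron-oxide red, x3 = kg of kaolin.
min 1.61x1 + 2.15x2 + 0.73x3 s.t.:
  110x1 + 173x2 + 19x3 ≥ 427   (hiding power)
  28x1 + 252x2 ≥ 569   (red component)
  223x1 + 25x2 ≥ 305   (yellow component)
  4x1 + 5.1x2 + 2.6x3 ≥ 9.01   (density contribution)
  x1, x2, x3 ≥ 0.
The cheapest feasible vertex uses only iron-oxide yellow, iron-oxide red; kaolin is not used. The red component and yellow component requirements are met with equality.
Solving gives x1 = 1.129, x2 = 2.133.
Total cost: 1.61·1.129 + 2.15·2.133 = 6.4036.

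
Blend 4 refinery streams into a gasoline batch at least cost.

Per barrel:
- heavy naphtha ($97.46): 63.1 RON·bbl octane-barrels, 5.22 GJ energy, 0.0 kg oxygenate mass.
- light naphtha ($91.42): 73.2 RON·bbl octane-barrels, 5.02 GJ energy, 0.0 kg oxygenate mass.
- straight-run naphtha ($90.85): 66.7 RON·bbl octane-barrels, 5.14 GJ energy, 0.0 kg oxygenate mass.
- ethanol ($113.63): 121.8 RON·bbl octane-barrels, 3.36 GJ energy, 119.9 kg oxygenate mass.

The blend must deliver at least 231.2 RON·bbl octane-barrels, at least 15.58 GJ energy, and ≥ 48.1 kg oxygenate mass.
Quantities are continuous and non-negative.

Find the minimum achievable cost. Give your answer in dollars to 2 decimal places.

Let x1 = barrels of heavy naphtha, x2 = barrels of light naphtha, x3 = barrels of straight-run naphtha, x4 = barrels of ethanol.
min 97.46x1 + 91.42x2 + 90.85x3 + 113.63x4 s.t.:
  63.1x1 + 73.2x2 + 66.7x3 + 121.8x4 ≥ 231.2   (octane-barrels)
  5.22x1 + 5.02x2 + 5.14x3 + 3.36x4 ≥ 15.58   (energy)
  119.9x4 ≥ 48.1   (oxygenate mass)
  x1, x2, x3, x4 ≥ 0.
At the optimum only straight-run naphtha, ethanol are positive (heavy naphtha, light naphtha = 0). There the energy and oxygenate mass constraints are tight.
Solving gives x3 = 2.7689, x4 = 0.40117.
Cost = 90.85·2.7689 + 113.63·0.40117 = 297.1395.

$297.14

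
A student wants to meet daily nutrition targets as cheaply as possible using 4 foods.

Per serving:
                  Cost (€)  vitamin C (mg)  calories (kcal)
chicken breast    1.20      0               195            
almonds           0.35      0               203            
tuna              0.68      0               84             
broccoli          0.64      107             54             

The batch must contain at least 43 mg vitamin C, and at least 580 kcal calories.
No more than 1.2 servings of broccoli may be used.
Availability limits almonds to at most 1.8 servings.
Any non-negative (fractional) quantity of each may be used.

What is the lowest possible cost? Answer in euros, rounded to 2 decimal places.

€2.07

Let x1 = servings of chicken breast, x2 = servings of almonds, x3 = servings of tuna, x4 = servings of broccoli.
Minimize 1.2x1 + 0.35x2 + 0.68x3 + 0.64x4 subject to:
  107x4 ≥ 43   (vitamin C)
  195x1 + 203x2 + 84x3 + 54x4 ≥ 580   (calories)
  x4 ≤ 1.2
  x2 ≤ 1.8
  x1, x2, x3, x4 ≥ 0.
The cheapest feasible vertex uses only chicken breast, almonds, broccoli; tuna is not used. There the vitamin C, calories, the almonds cap constraints are tight.
Solving gives x1 = 0.9892, x2 = 1.8, x4 = 0.4019.
Total cost: 1.2·0.9892 + 0.35·1.8 + 0.64·0.4019 = 2.0743.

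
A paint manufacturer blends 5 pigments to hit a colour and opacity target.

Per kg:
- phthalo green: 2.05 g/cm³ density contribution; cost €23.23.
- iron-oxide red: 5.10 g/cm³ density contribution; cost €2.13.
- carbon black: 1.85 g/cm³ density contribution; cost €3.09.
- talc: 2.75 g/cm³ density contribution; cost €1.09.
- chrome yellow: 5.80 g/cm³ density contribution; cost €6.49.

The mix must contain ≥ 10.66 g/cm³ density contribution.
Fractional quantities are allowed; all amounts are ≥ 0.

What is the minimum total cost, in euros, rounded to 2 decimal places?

Let x1 = kg of phthalo green, x2 = kg of iron-oxide red, x3 = kg of carbon black, x4 = kg of talc, x5 = kg of chrome yellow.
Minimize 23.23x1 + 2.13x2 + 3.09x3 + 1.09x4 + 6.49x5 subject to:
  2.05x1 + 5.1x2 + 1.85x3 + 2.75x4 + 5.8x5 ≥ 10.66   (density contribution)
  x1, x2, x3, x4, x5 ≥ 0.
The cheapest feasible vertex uses only talc; phthalo green, iron-oxide red, carbon black, chrome yellow are not used. Binding constraint: density contribution.
That vertex is x4 = 3.8764.
Cost = 1.09·3.8764 = 4.2253.

€4.23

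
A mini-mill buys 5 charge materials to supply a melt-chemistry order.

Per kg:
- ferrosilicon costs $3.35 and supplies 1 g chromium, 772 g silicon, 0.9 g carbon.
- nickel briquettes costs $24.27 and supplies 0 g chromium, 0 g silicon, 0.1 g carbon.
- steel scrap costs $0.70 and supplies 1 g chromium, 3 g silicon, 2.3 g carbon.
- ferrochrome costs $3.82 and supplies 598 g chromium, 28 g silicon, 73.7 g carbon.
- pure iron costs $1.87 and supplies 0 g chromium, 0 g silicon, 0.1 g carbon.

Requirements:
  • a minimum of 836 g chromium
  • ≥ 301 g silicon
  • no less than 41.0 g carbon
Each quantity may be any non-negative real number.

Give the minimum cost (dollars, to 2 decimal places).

$6.47

Treat it as an LP. Let x1 = kg of ferrosilicon, x2 = kg of nickel briquettes, x3 = kg of steel scrap, x4 = kg of ferrochrome, x5 = kg of pure iron.
Minimize 3.35x1 + 24.27x2 + 0.7x3 + 3.82x4 + 1.87x5 s.t.:
  1x1 + 1x3 + 598x4 ≥ 836   (chromium)
  772x1 + 3x3 + 28x4 ≥ 301   (silicon)
  0.9x1 + 0.1x2 + 2.3x3 + 73.7x4 + 0.1x5 ≥ 41   (carbon)
  x1, x2, x3, x4, x5 ≥ 0.
The optimal basis is {ferrosilicon, ferrochrome}; nickel briquettes, steel scrap, pure iron drop out. The chromium and silicon requirements are met with equality.
Solving gives x1 = 0.3392, x4 = 1.397.
Hence cost = 3.35·0.3392 + 3.82·1.397 = $6.4729.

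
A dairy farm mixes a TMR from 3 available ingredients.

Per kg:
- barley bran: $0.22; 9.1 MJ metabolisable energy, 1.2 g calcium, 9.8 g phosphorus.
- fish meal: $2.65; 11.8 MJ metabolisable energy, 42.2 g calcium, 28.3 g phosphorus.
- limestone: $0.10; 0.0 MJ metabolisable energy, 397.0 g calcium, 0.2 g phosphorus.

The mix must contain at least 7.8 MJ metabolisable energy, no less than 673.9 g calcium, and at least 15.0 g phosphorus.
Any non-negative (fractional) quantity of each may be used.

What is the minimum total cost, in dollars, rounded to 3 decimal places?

Treat it as an LP. Let x1 = kg of barley bran, x2 = kg of fish meal, x3 = kg of limestone.
Minimize 0.22x1 + 2.65x2 + 0.1x3 with:
  9.1x1 + 11.8x2 ≥ 7.8   (metabolisable energy)
  1.2x1 + 42.2x2 + 397x3 ≥ 673.9   (calcium)
  9.8x1 + 28.3x2 + 0.2x3 ≥ 15   (phosphorus)
  x1, x2, x3 ≥ 0.
At the optimum only barley bran, limestone are positive (fish meal = 0). There the calcium and phosphorus constraints are tight.
Solving gives x1 = 1.496, x3 = 1.693.
Total cost: 0.22·1.496 + 0.1·1.693 = 0.49842.

$0.498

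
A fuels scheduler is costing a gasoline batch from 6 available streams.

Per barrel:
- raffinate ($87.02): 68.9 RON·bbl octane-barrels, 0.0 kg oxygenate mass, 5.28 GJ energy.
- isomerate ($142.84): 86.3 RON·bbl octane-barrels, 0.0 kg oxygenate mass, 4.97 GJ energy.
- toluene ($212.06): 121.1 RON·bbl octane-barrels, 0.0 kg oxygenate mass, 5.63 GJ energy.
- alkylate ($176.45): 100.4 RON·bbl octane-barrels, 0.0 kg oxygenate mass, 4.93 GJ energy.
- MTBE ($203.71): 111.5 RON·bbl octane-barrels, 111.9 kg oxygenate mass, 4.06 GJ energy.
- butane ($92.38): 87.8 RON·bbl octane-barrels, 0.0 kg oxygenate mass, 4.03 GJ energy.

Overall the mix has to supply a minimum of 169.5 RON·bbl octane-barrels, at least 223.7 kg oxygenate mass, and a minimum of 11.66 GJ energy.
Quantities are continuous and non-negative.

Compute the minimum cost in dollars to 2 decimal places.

Treat it as an LP. Let x1 = barrels of raffinate, x2 = barrels of isomerate, x3 = barrels of toluene, x4 = barrels of alkylate, x5 = barrels of MTBE, x6 = barrels of butane.
min 87.02x1 + 142.84x2 + 212.06x3 + 176.45x4 + 203.71x5 + 92.38x6 with:
  68.9x1 + 86.3x2 + 121.1x3 + 100.4x4 + 111.5x5 + 87.8x6 ≥ 169.5   (octane-barrels)
  111.9x5 ≥ 223.7   (oxygenate mass)
  5.28x1 + 4.97x2 + 5.63x3 + 4.93x4 + 4.06x5 + 4.03x6 ≥ 11.66   (energy)
  x1, x2, x3, x4, x5, x6 ≥ 0.
At the optimum only raffinate, MTBE are positive (isomerate, toluene, alkylate, butane = 0). There the oxygenate mass and energy constraints are tight.
That vertex is x1 = 0.67114, x5 = 1.9991.
Total cost: 87.02·0.67114 + 203.71·1.9991 = 465.6393.

$465.64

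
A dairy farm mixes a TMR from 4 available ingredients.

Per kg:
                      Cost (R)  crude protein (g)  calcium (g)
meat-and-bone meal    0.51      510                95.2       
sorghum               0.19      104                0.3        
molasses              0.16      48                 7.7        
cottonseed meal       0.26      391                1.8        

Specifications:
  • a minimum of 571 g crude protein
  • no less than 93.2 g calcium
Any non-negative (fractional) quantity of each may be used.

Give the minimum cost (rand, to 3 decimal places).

Treat it as an LP. Let x1 = kg of meat-and-bone meal, x2 = kg of sorghum, x3 = kg of molasses, x4 = kg of cottonseed meal.
min 0.51x1 + 0.19x2 + 0.16x3 + 0.26x4 subject to:
  510x1 + 104x2 + 48x3 + 391x4 ≥ 571   (crude protein)
  95.2x1 + 0.3x2 + 7.7x3 + 1.8x4 ≥ 93.2   (calcium)
  x1, x2, x3, x4 ≥ 0.
At the optimum only meat-and-bone meal, cottonseed meal are positive (sorghum, molasses = 0). Binding constraints: crude protein and calcium.
That vertex is x1 = 0.9754, x4 = 0.1881.
Cost = 0.51·0.9754 + 0.26·0.1881 = 0.54636.

R0.546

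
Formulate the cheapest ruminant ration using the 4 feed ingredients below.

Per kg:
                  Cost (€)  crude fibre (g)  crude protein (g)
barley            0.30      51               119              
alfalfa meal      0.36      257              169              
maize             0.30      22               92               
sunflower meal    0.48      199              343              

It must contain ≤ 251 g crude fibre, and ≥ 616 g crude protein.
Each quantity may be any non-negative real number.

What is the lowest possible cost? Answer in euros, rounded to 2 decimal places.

€1.44

Let x1 = kg of barley, x2 = kg of alfalfa meal, x3 = kg of maize, x4 = kg of sunflower meal.
Minimise 0.3x1 + 0.36x2 + 0.3x3 + 0.48x4 subject to:
  51x1 + 257x2 + 22x3 + 199x4 ≤ 251   (crude fibre)
  119x1 + 169x2 + 92x3 + 343x4 ≥ 616   (crude protein)
  x1, x2, x3, x4 ≥ 0.
The minimum-cost mix takes nothing from barley, alfalfa meal — only maize, sunflower meal. There the crude fibre and crude protein constraints are tight.
That vertex is x3 = 3.391, x4 = 0.8865.
Total cost: 0.3·3.391 + 0.48·0.8865 = 1.4428.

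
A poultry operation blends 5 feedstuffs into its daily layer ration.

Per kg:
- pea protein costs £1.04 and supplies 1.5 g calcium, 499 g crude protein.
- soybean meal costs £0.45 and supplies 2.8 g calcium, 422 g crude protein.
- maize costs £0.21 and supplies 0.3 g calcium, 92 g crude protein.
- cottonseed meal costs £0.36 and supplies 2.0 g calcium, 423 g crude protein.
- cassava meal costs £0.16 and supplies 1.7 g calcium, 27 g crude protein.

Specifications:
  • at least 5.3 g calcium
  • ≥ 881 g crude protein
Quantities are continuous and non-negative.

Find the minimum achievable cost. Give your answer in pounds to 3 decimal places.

Treat it as an LP. Let x1 = kg of pea protein, x2 = kg of soybean meal, x3 = kg of maize, x4 = kg of cottonseed meal, x5 = kg of cassava meal.
Minimize 1.04x1 + 0.45x2 + 0.21x3 + 0.36x4 + 0.16x5 with:
  1.5x1 + 2.8x2 + 0.3x3 + 2x4 + 1.7x5 ≥ 5.3   (calcium)
  499x1 + 422x2 + 92x3 + 423x4 + 27x5 ≥ 881   (crude protein)
  x1, x2, x3, x4, x5 ≥ 0.
At the optimum only cottonseed meal, cassava meal are positive (pea protein, soybean meal, maize = 0). There the calcium and crude protein constraints are tight.
Solving gives x4 = 2.037, x5 = 0.7215.
Cost = 0.36·2.037 + 0.16·0.7215 = 0.84876.

£0.849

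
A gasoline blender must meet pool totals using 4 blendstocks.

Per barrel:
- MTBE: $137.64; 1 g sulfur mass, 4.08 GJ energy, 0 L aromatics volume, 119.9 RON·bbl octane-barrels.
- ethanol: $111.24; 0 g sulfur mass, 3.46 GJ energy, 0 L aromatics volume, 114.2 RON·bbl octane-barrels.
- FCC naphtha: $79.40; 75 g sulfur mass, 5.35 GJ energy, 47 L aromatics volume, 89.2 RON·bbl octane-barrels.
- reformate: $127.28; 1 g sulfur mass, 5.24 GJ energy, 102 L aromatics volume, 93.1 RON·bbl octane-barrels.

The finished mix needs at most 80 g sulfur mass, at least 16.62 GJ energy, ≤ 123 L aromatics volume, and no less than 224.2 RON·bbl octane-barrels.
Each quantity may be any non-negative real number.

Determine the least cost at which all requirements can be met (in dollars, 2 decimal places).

$406.84

This is a linear program. Let x1 = barrels of MTBE, x2 = barrels of ethanol, x3 = barrels of FCC naphtha, x4 = barrels of reformate.
Minimise 137.64x1 + 111.24x2 + 79.4x3 + 127.28x4 with:
  1x1 + 75x3 + 1x4 ≤ 80   (sulfur mass)
  4.08x1 + 3.46x2 + 5.35x3 + 5.24x4 ≥ 16.62   (energy)
  47x3 + 102x4 ≤ 123   (aromatics volume)
  119.9x1 + 114.2x2 + 89.2x3 + 93.1x4 ≥ 224.2   (octane-barrels)
  x1, x2, x3, x4 ≥ 0.
At the optimum only ethanol, FCC naphtha, reformate are positive (MTBE = 0). There the sulfur mass, energy, aromatics volume constraints are tight.
Optimal quantities: ethanol = 2.08038 barrels, FCC naphtha = 1.05708 barrels, reformate = 0.718795 barrels.
Total cost: 111.24·2.08038 + 79.4·1.05708 + 127.28·0.718795 = 406.8419.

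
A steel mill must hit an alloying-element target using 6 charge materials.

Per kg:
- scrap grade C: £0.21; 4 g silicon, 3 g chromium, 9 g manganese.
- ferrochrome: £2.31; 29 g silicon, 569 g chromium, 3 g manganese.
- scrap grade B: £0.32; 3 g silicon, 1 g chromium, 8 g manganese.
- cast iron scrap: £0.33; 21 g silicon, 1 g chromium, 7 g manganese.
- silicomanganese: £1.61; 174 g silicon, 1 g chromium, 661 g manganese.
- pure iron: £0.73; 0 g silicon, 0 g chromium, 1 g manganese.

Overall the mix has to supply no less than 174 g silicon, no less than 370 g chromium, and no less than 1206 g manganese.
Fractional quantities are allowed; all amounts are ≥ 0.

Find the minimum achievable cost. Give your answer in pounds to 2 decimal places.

This is a linear program. Let x1 = kg of scrap grade C, x2 = kg of ferrochrome, x3 = kg of scrap grade B, x4 = kg of cast iron scrap, x5 = kg of silicomanganese, x6 = kg of pure iron.
Minimize 0.21x1 + 2.31x2 + 0.32x3 + 0.33x4 + 1.61x5 + 0.73x6 subject to:
  4x1 + 29x2 + 3x3 + 21x4 + 174x5 ≥ 174   (silicon)
  3x1 + 569x2 + 1x3 + 1x4 + 1x5 ≥ 370   (chromium)
  9x1 + 3x2 + 8x3 + 7x4 + 661x5 + 1x6 ≥ 1206   (manganese)
  x1, x2, x3, x4, x5, x6 ≥ 0.
The cheapest feasible vertex uses only ferrochrome, silicomanganese; scrap grade C, scrap grade B, cast iron scrap, pure iron are not used. Binding constraints: chromium and manganese.
So ferrochrome = 0.6471 kg, silicomanganese = 1.822 kg.
Hence cost = 2.31·0.6471 + 1.61·1.822 = £4.4282.

£4.43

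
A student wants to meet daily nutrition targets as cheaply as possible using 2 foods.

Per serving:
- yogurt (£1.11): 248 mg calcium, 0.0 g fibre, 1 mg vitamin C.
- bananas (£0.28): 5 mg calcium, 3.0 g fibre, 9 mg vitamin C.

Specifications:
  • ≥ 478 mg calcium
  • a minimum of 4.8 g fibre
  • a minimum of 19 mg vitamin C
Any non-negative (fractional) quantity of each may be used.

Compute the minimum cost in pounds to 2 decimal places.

£2.63

Let x1 = servings of yogurt, x2 = servings of bananas.
Minimize 1.11x1 + 0.28x2 with:
  248x1 + 5x2 ≥ 478   (calcium)
  3x2 ≥ 4.8   (fibre)
  1x1 + 9x2 ≥ 19   (vitamin C)
  x1, x2 ≥ 0.
Both inputs are positive at the optimum. There the calcium and vitamin C constraints are tight.
Optimal quantities: yogurt = 1.889 servings, bananas = 1.901 servings.
Cost = 1.11·1.889 + 0.28·1.901 = 2.6291.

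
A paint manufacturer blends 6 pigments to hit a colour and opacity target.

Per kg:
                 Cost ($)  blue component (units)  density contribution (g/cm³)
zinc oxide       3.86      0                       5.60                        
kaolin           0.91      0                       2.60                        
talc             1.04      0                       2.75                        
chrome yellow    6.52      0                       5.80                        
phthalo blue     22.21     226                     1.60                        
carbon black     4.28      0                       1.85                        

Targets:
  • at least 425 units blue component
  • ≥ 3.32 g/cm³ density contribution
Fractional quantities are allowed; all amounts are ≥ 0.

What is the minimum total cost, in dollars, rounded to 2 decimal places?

$41.88

Treat it as an LP. Let x1 = kg of zinc oxide, x2 = kg of kaolin, x3 = kg of talc, x4 = kg of chrome yellow, x5 = kg of phthalo blue, x6 = kg of carbon black.
min 3.86x1 + 0.91x2 + 1.04x3 + 6.52x4 + 22.21x5 + 4.28x6 s.t.:
  226x5 ≥ 425   (blue component)
  5.6x1 + 2.6x2 + 2.75x3 + 5.8x4 + 1.6x5 + 1.85x6 ≥ 3.32   (density contribution)
  x1, x2, x3, x4, x5, x6 ≥ 0.
The minimum-cost mix takes nothing from zinc oxide, talc, chrome yellow, carbon black — only kaolin, phthalo blue. The blue component and density contribution requirements are met with equality.
Optimal quantities: kaolin = 0.119673 kg, phthalo blue = 1.88053 kg.
Hence cost = 0.91·0.119673 + 22.21·1.88053 = $41.8755.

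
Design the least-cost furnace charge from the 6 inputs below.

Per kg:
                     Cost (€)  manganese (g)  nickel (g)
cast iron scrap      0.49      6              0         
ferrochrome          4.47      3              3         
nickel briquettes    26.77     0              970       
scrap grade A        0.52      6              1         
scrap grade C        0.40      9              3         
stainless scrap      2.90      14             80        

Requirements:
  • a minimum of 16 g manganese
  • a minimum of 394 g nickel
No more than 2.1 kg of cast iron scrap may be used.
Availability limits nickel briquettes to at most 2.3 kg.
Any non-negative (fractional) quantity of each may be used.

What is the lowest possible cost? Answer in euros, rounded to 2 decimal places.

€11.44

Let x1 = kg of cast iron scrap, x2 = kg of ferrochrome, x3 = kg of nickel briquettes, x4 = kg of scrap grade A, x5 = kg of scrap grade C, x6 = kg of stainless scrap.
min 0.49x1 + 4.47x2 + 26.77x3 + 0.52x4 + 0.4x5 + 2.9x6 s.t.:
  6x1 + 3x2 + 6x4 + 9x5 + 14x6 ≥ 16   (manganese)
  3x2 + 970x3 + 1x4 + 3x5 + 80x6 ≥ 394   (nickel)
  x1 ≤ 2.1
  x3 ≤ 2.3
  x1, x2, x3, x4, x5, x6 ≥ 0.
The minimum-cost mix takes nothing from cast iron scrap, ferrochrome, scrap grade A, stainless scrap — only nickel briquettes, scrap grade C. The manganese and nickel requirements are met with equality.
So nickel briquettes = 0.4007 kg, scrap grade C = 1.778 kg.
Objective = 26.77·0.4007 + 0.4·1.778 = 11.4379.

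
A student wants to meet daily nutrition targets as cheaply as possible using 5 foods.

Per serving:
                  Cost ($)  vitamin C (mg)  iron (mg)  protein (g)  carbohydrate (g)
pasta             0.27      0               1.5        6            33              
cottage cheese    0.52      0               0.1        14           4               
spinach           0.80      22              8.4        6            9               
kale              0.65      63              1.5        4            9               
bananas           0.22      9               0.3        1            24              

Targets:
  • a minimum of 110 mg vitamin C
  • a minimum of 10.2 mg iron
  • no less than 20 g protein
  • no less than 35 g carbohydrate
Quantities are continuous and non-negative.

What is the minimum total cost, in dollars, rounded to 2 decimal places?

$1.96

Let x1 = servings of pasta, x2 = servings of cottage cheese, x3 = servings of spinach, x4 = servings of kale, x5 = servings of bananas.
Minimize 0.27x1 + 0.52x2 + 0.8x3 + 0.65x4 + 0.22x5 s.t.:
  22x3 + 63x4 + 9x5 ≥ 110   (vitamin C)
  1.5x1 + 0.1x2 + 8.4x3 + 1.5x4 + 0.3x5 ≥ 10.2   (iron)
  6x1 + 14x2 + 6x3 + 4x4 + 1x5 ≥ 20   (protein)
  33x1 + 4x2 + 9x3 + 9x4 + 24x5 ≥ 35   (carbohydrate)
  x1, x2, x3, x4, x5 ≥ 0.
The minimum-cost mix takes nothing from cottage cheese, bananas — only pasta, spinach, kale. The vitamin C, iron, protein requirements are met with equality.
So pasta = 1.676 servings, spinach = 0.6434 servings, kale = 1.521 servings.
Objective = 0.27·1.676 + 0.8·0.6434 + 0.65·1.521 = 1.9559.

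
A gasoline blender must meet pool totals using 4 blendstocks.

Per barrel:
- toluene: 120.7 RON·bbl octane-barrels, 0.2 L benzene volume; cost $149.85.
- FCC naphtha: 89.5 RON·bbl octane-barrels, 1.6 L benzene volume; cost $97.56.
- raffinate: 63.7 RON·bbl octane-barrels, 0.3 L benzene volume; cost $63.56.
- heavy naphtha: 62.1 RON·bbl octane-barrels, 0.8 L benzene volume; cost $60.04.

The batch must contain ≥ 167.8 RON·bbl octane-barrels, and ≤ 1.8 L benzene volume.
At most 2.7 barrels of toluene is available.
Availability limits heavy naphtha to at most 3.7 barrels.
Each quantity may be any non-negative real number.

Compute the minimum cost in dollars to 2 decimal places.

$163.60

Set it up as a linear program. Let x1 = barrels of toluene, x2 = barrels of FCC naphtha, x3 = barrels of raffinate, x4 = barrels of heavy naphtha.
Minimize 149.85x1 + 97.56x2 + 63.56x3 + 60.04x4 s.t.:
  120.7x1 + 89.5x2 + 63.7x3 + 62.1x4 ≥ 167.8   (octane-barrels)
  0.2x1 + 1.6x2 + 0.3x3 + 0.8x4 ≤ 1.8   (benzene volume)
  x1 ≤ 2.7
  x4 ≤ 3.7
  x1, x2, x3, x4 ≥ 0.
The cheapest feasible vertex uses only raffinate, heavy naphtha; toluene, FCC naphtha are not used. Binding constraints: octane-barrels and benzene volume.
Optimal quantities: raffinate = 0.694711 barrels, heavy naphtha = 1.98948 barrels.
Total cost: 63.56·0.694711 + 60.04·1.98948 = 163.6042.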